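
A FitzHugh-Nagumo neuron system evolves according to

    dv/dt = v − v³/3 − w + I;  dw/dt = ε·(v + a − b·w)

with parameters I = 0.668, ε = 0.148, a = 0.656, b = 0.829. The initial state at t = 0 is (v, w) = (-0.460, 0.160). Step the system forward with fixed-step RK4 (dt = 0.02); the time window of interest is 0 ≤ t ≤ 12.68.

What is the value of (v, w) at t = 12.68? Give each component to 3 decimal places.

t=0.000: state=(-0.460, 0.160)
step 1 (dt=0.02): k1=(0.080, 0.009), k2=(0.081, 0.009), k3=(0.081, 0.009), k4=(0.082, 0.010); state += dt/6·(k1+2k2+2k3+k4)
t=0.020: state=(-0.458, 0.160)
t=0.040: state=(-0.457, 0.160)
t=0.060: state=(-0.455, 0.161)
continuing one RK4 step at a time; state shown every 25 steps (Δt=0.5):
t=0.500: state=(-0.412, 0.166)
t=1.000: state=(-0.344, 0.176)
t=1.500: state=(-0.247, 0.191)
t=2.000: state=(-0.102, 0.214)
t=2.500: state=(0.116, 0.249)
t=3.000: state=(0.444, 0.300)
t=3.500: state=(0.886, 0.377)
t=4.000: state=(1.324, 0.482)
t=4.500: state=(1.586, 0.606)
t=5.000: state=(1.670, 0.735)
t=5.500: state=(1.663, 0.858)
t=6.000: state=(1.621, 0.972)
t=6.500: state=(1.565, 1.076)
t=7.000: state=(1.502, 1.169)
t=7.500: state=(1.436, 1.252)
t=8.000: state=(1.367, 1.325)
t=8.500: state=(1.295, 1.389)
t=9.000: state=(1.217, 1.443)
t=9.500: state=(1.135, 1.489)
t=10.000: state=(1.043, 1.526)
t=10.500: state=(0.940, 1.553)
t=11.000: state=(0.819, 1.571)
t=11.500: state=(0.668, 1.578)
t=12.000: state=(0.468, 1.572)
t=12.500: state=(0.180, 1.550)
t=12.680: state=(0.043, 1.536)

(v, w) = (0.043, 1.536)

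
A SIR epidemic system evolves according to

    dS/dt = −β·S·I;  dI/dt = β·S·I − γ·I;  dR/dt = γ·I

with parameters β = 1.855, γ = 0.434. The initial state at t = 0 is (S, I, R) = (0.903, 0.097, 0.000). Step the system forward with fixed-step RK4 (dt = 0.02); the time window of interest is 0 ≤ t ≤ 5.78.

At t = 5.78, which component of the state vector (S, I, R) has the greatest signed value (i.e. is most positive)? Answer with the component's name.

t=0.000: state=(0.903, 0.097, 0.000)
step 1 (dt=0.02): k1=(-0.162, 0.120, 0.042), k2=(-0.164, 0.122, 0.043), k3=(-0.164, 0.122, 0.043), k4=(-0.166, 0.123, 0.043); state += dt/6·(k1+2k2+2k3+k4)
t=0.020: state=(0.900, 0.099, 0.001)
t=0.040: state=(0.896, 0.102, 0.002)
t=0.060: state=(0.893, 0.104, 0.003)
continuing one RK4 step at a time; state shown every 10 steps (Δt=0.2):
t=0.200: state=(0.867, 0.124, 0.010)
t=0.400: state=(0.823, 0.155, 0.022)
t=0.600: state=(0.772, 0.191, 0.037)
t=0.800: state=(0.714, 0.231, 0.055)
t=1.000: state=(0.651, 0.273, 0.077)
t=1.200: state=(0.583, 0.314, 0.102)
t=1.400: state=(0.515, 0.353, 0.131)
t=1.600: state=(0.449, 0.387, 0.163)
t=1.800: state=(0.387, 0.415, 0.198)
t=2.000: state=(0.330, 0.434, 0.235)
t=2.200: state=(0.281, 0.446, 0.273)
t=2.400: state=(0.238, 0.450, 0.312)
t=2.600: state=(0.201, 0.448, 0.351)
t=2.800: state=(0.171, 0.440, 0.390)
t=3.000: state=(0.145, 0.427, 0.428)
t=3.200: state=(0.124, 0.412, 0.464)
t=3.400: state=(0.107, 0.394, 0.499)
t=3.600: state=(0.093, 0.375, 0.532)
t=3.800: state=(0.081, 0.355, 0.564)
t=4.000: state=(0.071, 0.335, 0.594)
t=4.200: state=(0.063, 0.315, 0.622)
t=4.400: state=(0.056, 0.295, 0.649)
t=4.600: state=(0.051, 0.276, 0.673)
t=4.800: state=(0.046, 0.257, 0.697)
t=5.000: state=(0.042, 0.240, 0.718)
t=5.200: state=(0.038, 0.223, 0.738)
t=5.400: state=(0.036, 0.208, 0.757)
t=5.600: state=(0.033, 0.193, 0.774)
t=5.780: state=(0.031, 0.180, 0.789)
compare at T: S=0.031, I=0.180, R=0.789

largest component: R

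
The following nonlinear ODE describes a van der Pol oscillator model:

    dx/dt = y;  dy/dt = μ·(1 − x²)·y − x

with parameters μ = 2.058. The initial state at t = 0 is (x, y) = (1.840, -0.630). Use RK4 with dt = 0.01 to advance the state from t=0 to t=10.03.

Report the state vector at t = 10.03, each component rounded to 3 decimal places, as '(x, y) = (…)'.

t=0.000: state=(1.840, -0.630)
step 1 (dt=0.01): k1=(-0.630, 1.253), k2=(-0.624, 1.211), k3=(-0.624, 1.212), k4=(-0.618, 1.171); state += dt/6·(k1+2k2+2k3+k4)
t=0.010: state=(1.834, -0.618)
t=0.020: state=(1.828, -0.607)
t=0.030: state=(1.822, -0.596)
continuing one RK4 step at a time; state shown every 50 steps (Δt=0.5):
t=0.500: state=(1.588, -0.476)
t=1.000: state=(1.325, -0.598)
t=1.500: state=(0.956, -0.938)
t=2.000: state=(0.259, -2.112)
t=2.500: state=(-1.364, -3.462)
t=3.000: state=(-2.020, 0.028)
t=3.500: state=(-1.903, 0.324)
t=4.000: state=(-1.724, 0.390)
t=4.500: state=(-1.508, 0.482)
t=5.000: state=(-1.228, 0.663)
t=5.500: state=(-0.799, 1.142)
t=6.000: state=(0.115, 2.879)
t=6.500: state=(1.777, 1.959)
t=7.000: state=(2.000, -0.207)
t=7.500: state=(1.852, -0.345)
t=8.000: state=(1.663, -0.413)
t=8.500: state=(1.432, -0.523)
t=9.000: state=(1.121, -0.757)
t=9.500: state=(0.604, -1.452)
t=10.000: state=(-0.618, -3.698)
t=10.030: state=(-0.730, -3.804)

(x, y) = (-0.730, -3.804)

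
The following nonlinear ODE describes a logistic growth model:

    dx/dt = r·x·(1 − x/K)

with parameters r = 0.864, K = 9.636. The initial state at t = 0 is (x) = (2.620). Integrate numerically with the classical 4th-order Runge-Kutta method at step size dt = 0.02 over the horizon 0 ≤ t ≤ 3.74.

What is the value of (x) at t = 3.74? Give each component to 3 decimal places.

t=0.000: state=(2.620)
step 1 (dt=0.02): k1=(1.648), k2=(1.655), k3=(1.655), k4=(1.661); state += dt/6·(k1+2k2+2k3+k4)
t=0.020: state=(2.653)
t=0.040: state=(2.686)
t=0.060: state=(2.720)
continuing one RK4 step at a time; state shown every 10 steps (Δt=0.2):
t=0.200: state=(2.962)
t=0.400: state=(3.328)
t=0.600: state=(3.714)
t=0.800: state=(4.115)
t=1.000: state=(4.527)
t=1.200: state=(4.943)
t=1.400: state=(5.357)
t=1.600: state=(5.763)
t=1.800: state=(6.156)
t=2.000: state=(6.530)
t=2.200: state=(6.882)
t=2.400: state=(7.209)
t=2.600: state=(7.509)
t=2.800: state=(7.782)
t=3.000: state=(8.027)
t=3.200: state=(8.245)
t=3.400: state=(8.439)
t=3.600: state=(8.608)
t=3.740: state=(8.714)

(x) = (8.714)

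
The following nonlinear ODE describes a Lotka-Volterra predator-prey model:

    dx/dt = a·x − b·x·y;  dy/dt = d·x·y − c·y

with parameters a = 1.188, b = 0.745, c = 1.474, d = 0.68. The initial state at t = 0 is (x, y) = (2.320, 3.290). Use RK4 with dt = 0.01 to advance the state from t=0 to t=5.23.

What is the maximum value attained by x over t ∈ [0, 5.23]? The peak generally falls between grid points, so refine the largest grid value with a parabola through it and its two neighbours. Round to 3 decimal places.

t=0.000: state=(2.320, 3.290)
step 1 (dt=0.01): k1=(-2.930, 0.341), k2=(-2.915, 0.308), k3=(-2.915, 0.308), k4=(-2.899, 0.276); state += dt/6·(k1+2k2+2k3+k4)
t=0.010: state=(2.291, 3.293)
t=0.020: state=(2.262, 3.296)
t=0.030: state=(2.234, 3.297)
continuing one RK4 step at a time; state shown every 20 steps (Δt=0.2):
t=0.200: state=(1.804, 3.238)
t=0.400: state=(1.435, 3.000)
t=0.600: state=(1.192, 2.668)
t=0.800: state=(1.043, 2.311)
t=1.000: state=(0.962, 1.971)
t=1.200: state=(0.931, 1.669)
t=1.400: state=(0.939, 1.411)
t=1.600: state=(0.981, 1.196)
t=1.800: state=(1.055, 1.023)
t=2.000: state=(1.161, 0.885)
t=2.200: state=(1.302, 0.779)
t=2.400: state=(1.479, 0.701)
t=2.600: state=(1.697, 0.647)
t=2.800: state=(1.959, 0.618)
t=3.000: state=(2.267, 0.613)
t=3.200: state=(2.621, 0.636)
t=3.400: state=(3.012, 0.694)
t=3.600: state=(3.419, 0.801)
t=3.800: state=(3.803, 0.975)
t=4.000: state=(4.093, 1.244)
t=4.200: state=(4.196, 1.632)
t=4.400: state=(4.024, 2.133)
t=4.600: state=(3.567, 2.670)
t=4.800: state=(2.937, 3.097)
t=5.000: state=(2.307, 3.291)
t=5.200: state=(1.794, 3.234)
t=5.230: state=(1.730, 3.207)
largest grid value and its neighbours: x(4.170)=4.19666, x(4.180)=4.19721, x(4.190)=4.19707
parabola through these three points peaks at t≈4.183 with x≈4.19724

max x = 4.197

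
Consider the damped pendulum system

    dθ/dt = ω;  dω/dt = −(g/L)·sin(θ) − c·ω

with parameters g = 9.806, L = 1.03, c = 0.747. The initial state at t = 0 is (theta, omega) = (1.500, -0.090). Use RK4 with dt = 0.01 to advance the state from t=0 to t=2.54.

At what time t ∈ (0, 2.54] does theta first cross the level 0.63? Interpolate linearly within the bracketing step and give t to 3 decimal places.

t = 0.453

t=0.000: state=(1.500, -0.090)
step 1 (dt=0.01): k1=(-0.090, -9.429), k2=(-0.137, -9.394), k3=(-0.137, -9.394), k4=(-0.184, -9.358); state += dt/6·(k1+2k2+2k3+k4)
t=0.010: state=(1.499, -0.184)
t=0.020: state=(1.496, -0.277)
t=0.030: state=(1.493, -0.370)
continuing one RK4 step at a time; state shown every 10 steps (Δt=0.1):
t=0.100: state=(1.445, -0.997)
t=0.200: state=(1.303, -1.825)
t=0.300: state=(1.084, -2.546)
t=0.400: state=(0.799, -3.104)
t=0.450: state=(0.639, -3.298)
next step: t=0.460: state=(0.606, -3.328) — theta has crossed 0.63
linear interpolation between t=0.450 (0.63907) and t=0.460 (0.60593) → t≈0.453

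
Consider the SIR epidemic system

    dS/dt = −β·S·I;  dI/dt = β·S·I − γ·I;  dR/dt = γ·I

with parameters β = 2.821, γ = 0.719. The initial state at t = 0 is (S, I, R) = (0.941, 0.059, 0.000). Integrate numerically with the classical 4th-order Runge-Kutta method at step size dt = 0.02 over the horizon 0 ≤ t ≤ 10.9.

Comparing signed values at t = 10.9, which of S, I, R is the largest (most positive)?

largest component: R

t=0.000: state=(0.941, 0.059, 0.000)
step 1 (dt=0.02): k1=(-0.157, 0.114, 0.042), k2=(-0.159, 0.116, 0.043), k3=(-0.159, 0.116, 0.043), k4=(-0.162, 0.118, 0.044); state += dt/6·(k1+2k2+2k3+k4)
t=0.020: state=(0.938, 0.061, 0.001)
t=0.040: state=(0.935, 0.064, 0.002)
t=0.060: state=(0.931, 0.066, 0.003)
continuing one RK4 step at a time; state shown every 25 steps (Δt=0.5):
t=0.500: state=(0.821, 0.144, 0.035)
t=1.000: state=(0.611, 0.279, 0.110)
t=1.500: state=(0.378, 0.389, 0.232)
t=2.000: state=(0.213, 0.408, 0.379)
t=2.500: state=(0.123, 0.359, 0.518)
t=3.000: state=(0.078, 0.288, 0.634)
t=3.500: state=(0.055, 0.220, 0.725)
t=4.000: state=(0.042, 0.164, 0.794)
t=4.500: state=(0.034, 0.121, 0.845)
t=5.000: state=(0.030, 0.088, 0.882)
t=5.500: state=(0.027, 0.064, 0.909)
t=6.000: state=(0.025, 0.046, 0.929)
t=6.500: state=(0.023, 0.034, 0.943)
t=7.000: state=(0.022, 0.024, 0.954)
t=7.500: state=(0.022, 0.017, 0.961)
t=8.000: state=(0.021, 0.013, 0.966)
t=8.500: state=(0.021, 0.009, 0.970)
t=9.000: state=(0.021, 0.006, 0.973)
t=9.500: state=(0.021, 0.005, 0.975)
t=10.000: state=(0.020, 0.003, 0.976)
t=10.500: state=(0.020, 0.002, 0.977)
t=10.900: state=(0.020, 0.002, 0.978)
compare at T: S=0.020, I=0.002, R=0.978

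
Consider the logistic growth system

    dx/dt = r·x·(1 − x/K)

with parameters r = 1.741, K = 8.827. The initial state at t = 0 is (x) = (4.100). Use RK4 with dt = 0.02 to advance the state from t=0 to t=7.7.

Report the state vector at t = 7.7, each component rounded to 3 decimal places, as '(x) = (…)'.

(x) = (8.827)

t=0.000: state=(4.100)
step 1 (dt=0.02): k1=(3.823), k2=(3.827), k3=(3.827), k4=(3.831); state += dt/6·(k1+2k2+2k3+k4)
t=0.020: state=(4.177)
t=0.040: state=(4.253)
t=0.060: state=(4.330)
continuing one RK4 step at a time; state shown every 25 steps (Δt=0.5):
t=0.500: state=(5.953)
t=1.000: state=(7.343)
t=1.500: state=(8.138)
t=2.000: state=(8.525)
t=2.500: state=(8.698)
t=3.000: state=(8.772)
t=3.500: state=(8.804)
t=4.000: state=(8.817)
t=4.500: state=(8.823)
t=5.000: state=(8.825)
t=5.500: state=(8.826)
t=6.000: state=(8.827)
t=6.500: state=(8.827)
t=7.000: state=(8.827)
t=7.500: state=(8.827)
t=7.700: state=(8.827)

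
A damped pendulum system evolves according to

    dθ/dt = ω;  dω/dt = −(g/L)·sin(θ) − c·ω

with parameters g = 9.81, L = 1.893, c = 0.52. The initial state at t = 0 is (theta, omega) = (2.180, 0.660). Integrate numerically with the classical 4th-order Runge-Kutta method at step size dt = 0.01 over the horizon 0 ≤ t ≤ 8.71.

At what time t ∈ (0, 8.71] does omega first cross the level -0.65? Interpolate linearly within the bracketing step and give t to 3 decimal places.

t = 0.316

t=0.000: state=(2.180, 0.660)
step 1 (dt=0.01): k1=(0.660, -4.593), k2=(0.637, -4.571), k3=(0.637, -4.572), k4=(0.614, -4.550); state += dt/6·(k1+2k2+2k3+k4)
t=0.010: state=(2.186, 0.614)
t=0.020: state=(2.192, 0.569)
t=0.030: state=(2.198, 0.524)
t=0.310: state=(2.180, -0.626)
next step: t=0.320: state=(2.173, -0.665) — omega has crossed -0.65
linear interpolation between t=0.310 (-0.62626) and t=0.320 (-0.66549) → t≈0.316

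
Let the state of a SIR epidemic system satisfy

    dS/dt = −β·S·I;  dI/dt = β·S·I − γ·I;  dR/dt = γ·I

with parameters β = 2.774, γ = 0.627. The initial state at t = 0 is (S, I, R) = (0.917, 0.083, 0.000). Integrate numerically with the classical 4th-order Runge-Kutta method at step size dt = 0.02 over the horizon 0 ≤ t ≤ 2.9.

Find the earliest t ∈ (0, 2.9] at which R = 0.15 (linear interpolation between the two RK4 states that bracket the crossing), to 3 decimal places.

t = 1.096

t=0.000: state=(0.917, 0.083, 0.000)
step 1 (dt=0.02): k1=(-0.211, 0.159, 0.052), k2=(-0.215, 0.162, 0.053), k3=(-0.215, 0.162, 0.053), k4=(-0.218, 0.164, 0.054); state += dt/6·(k1+2k2+2k3+k4)
t=0.020: state=(0.913, 0.086, 0.001)
t=0.040: state=(0.908, 0.090, 0.002)
t=0.060: state=(0.904, 0.093, 0.003)
continuing one RK4 step at a time; state shown every 5 steps (Δt=0.1):
t=0.100: state=(0.894, 0.100, 0.006)
t=0.200: state=(0.867, 0.120, 0.013)
t=0.300: state=(0.836, 0.143, 0.021)
t=0.400: state=(0.801, 0.169, 0.031)
t=0.500: state=(0.761, 0.197, 0.042)
t=0.600: state=(0.718, 0.227, 0.055)
t=0.700: state=(0.671, 0.258, 0.071)
t=0.800: state=(0.622, 0.290, 0.088)
t=0.900: state=(0.571, 0.322, 0.107)
t=1.000: state=(0.520, 0.352, 0.128)
t=1.080: state=(0.480, 0.374, 0.146)
next step: t=1.100: state=(0.470, 0.379, 0.151) — R has crossed 0.15
linear interpolation between t=1.080 (0.14620) and t=1.100 (0.15092) → t≈1.096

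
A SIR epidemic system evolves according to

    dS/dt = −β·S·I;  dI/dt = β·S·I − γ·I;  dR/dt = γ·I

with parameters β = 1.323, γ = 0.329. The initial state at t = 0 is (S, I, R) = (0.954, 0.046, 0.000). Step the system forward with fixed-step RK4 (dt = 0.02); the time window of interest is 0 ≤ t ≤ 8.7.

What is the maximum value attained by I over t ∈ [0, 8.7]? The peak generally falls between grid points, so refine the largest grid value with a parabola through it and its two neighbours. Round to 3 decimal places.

max I = 0.417

t=0.000: state=(0.954, 0.046, 0.000)
step 1 (dt=0.02): k1=(-0.058, 0.043, 0.015), k2=(-0.059, 0.043, 0.015), k3=(-0.059, 0.043, 0.015), k4=(-0.059, 0.044, 0.015); state += dt/6·(k1+2k2+2k3+k4)
t=0.020: state=(0.953, 0.047, 0.000)
t=0.040: state=(0.952, 0.048, 0.001)
t=0.060: state=(0.950, 0.049, 0.001)
continuing one RK4 step at a time; state shown every 25 steps (Δt=0.5):
t=0.500: state=(0.918, 0.073, 0.010)
t=1.000: state=(0.864, 0.111, 0.025)
t=1.500: state=(0.790, 0.163, 0.047)
t=2.000: state=(0.695, 0.226, 0.079)
t=2.500: state=(0.585, 0.293, 0.122)
t=3.000: state=(0.472, 0.353, 0.175)
t=3.500: state=(0.368, 0.395, 0.237)
t=4.000: state=(0.281, 0.415, 0.304)
t=4.500: state=(0.214, 0.414, 0.372)
t=5.000: state=(0.163, 0.398, 0.439)
t=5.500: state=(0.127, 0.371, 0.502)
t=6.000: state=(0.100, 0.339, 0.561)
t=6.500: state=(0.081, 0.305, 0.614)
t=7.000: state=(0.067, 0.272, 0.661)
t=7.500: state=(0.056, 0.240, 0.703)
t=8.000: state=(0.049, 0.211, 0.740)
t=8.500: state=(0.043, 0.184, 0.773)
t=8.700: state=(0.041, 0.175, 0.785)
largest grid value and its neighbours: I(4.200)=0.41695, I(4.220)=0.41697, I(4.240)=0.41697
parabola through these three points peaks at t≈4.224 with I≈0.41697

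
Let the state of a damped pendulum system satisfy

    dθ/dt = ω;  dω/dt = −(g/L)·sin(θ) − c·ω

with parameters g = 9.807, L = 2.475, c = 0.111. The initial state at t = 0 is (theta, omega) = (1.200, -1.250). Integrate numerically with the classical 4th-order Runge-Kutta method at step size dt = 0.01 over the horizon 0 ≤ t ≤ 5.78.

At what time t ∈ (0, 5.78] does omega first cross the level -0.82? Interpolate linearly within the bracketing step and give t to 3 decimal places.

t=0.000: state=(1.200, -1.250)
step 1 (dt=0.01): k1=(-1.250, -3.554), k2=(-1.268, -3.543), k3=(-1.268, -3.543), k4=(-1.285, -3.532); state += dt/6·(k1+2k2+2k3+k4)
t=0.010: state=(1.187, -1.285)
t=0.020: state=(1.174, -1.321)
t=0.030: state=(1.161, -1.356)
continuing one RK4 step at a time; state shown every 20 steps (Δt=0.2):
t=0.200: state=(0.883, -1.900)
t=0.400: state=(0.454, -2.344)
t=0.600: state=(-0.033, -2.456)
t=0.800: state=(-0.503, -2.192)
t=1.000: state=(-0.890, -1.638)
t=1.200: state=(-1.149, -0.932)
t=1.220: state=(-1.166, -0.857)
next step: t=1.230: state=(-1.175, -0.820) — omega has crossed -0.82
linear interpolation between t=1.220 (-0.85708) and t=1.230 (-0.81966) → t≈1.230

t = 1.230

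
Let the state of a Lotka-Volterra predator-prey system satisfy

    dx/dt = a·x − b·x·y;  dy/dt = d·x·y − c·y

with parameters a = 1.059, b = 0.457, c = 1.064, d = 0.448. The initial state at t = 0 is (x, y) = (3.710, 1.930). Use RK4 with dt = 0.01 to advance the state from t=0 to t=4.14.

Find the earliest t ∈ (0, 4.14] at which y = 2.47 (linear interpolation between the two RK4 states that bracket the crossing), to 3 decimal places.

t = 0.391

t=0.000: state=(3.710, 1.930)
step 1 (dt=0.01): k1=(0.657, 1.154), k2=(0.647, 1.161), k3=(0.647, 1.161), k4=(0.638, 1.167); state += dt/6·(k1+2k2+2k3+k4)
t=0.010: state=(3.716, 1.942)
t=0.020: state=(3.723, 1.953)
t=0.030: state=(3.729, 1.965)
continuing one RK4 step at a time; state shown every 20 steps (Δt=0.2):
t=0.200: state=(3.800, 2.185)
t=0.390: state=(3.798, 2.469)
next step: t=0.400: state=(3.795, 2.485) — y has crossed 2.47
linear interpolation between t=0.390 (2.46880) and t=0.400 (2.48457) → t≈0.391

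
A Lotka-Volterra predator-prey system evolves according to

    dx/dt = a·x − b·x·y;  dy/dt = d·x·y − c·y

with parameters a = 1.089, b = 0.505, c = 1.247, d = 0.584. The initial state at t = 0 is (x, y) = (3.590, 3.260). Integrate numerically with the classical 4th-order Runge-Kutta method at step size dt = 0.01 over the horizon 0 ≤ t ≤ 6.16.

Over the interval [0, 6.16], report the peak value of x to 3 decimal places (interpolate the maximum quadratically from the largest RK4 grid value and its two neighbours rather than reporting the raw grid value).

max x = 4.010

t=0.000: state=(3.590, 3.260)
step 1 (dt=0.01): k1=(-2.001, 2.770), k2=(-2.020, 2.762), k3=(-2.020, 2.762), k4=(-2.039, 2.754); state += dt/6·(k1+2k2+2k3+k4)
t=0.010: state=(3.570, 3.288)
t=0.020: state=(3.549, 3.315)
t=0.030: state=(3.528, 3.342)
continuing one RK4 step at a time; state shown every 20 steps (Δt=0.2):
t=0.200: state=(3.127, 3.765)
t=0.400: state=(2.609, 4.101)
t=0.600: state=(2.128, 4.212)
t=0.800: state=(1.735, 4.109)
t=1.000: state=(1.442, 3.851)
t=1.200: state=(1.236, 3.506)
t=1.400: state=(1.099, 3.129)
t=1.600: state=(1.015, 2.758)
t=1.800: state=(0.972, 2.413)
t=2.000: state=(0.963, 2.105)
t=2.200: state=(0.981, 1.837)
t=2.400: state=(1.026, 1.609)
t=2.600: state=(1.095, 1.419)
t=2.800: state=(1.189, 1.263)
t=3.000: state=(1.310, 1.138)
t=3.200: state=(1.459, 1.043)
t=3.400: state=(1.639, 0.973)
t=3.600: state=(1.851, 0.930)
t=3.800: state=(2.098, 0.912)
t=4.000: state=(2.378, 0.923)
t=4.200: state=(2.689, 0.966)
t=4.400: state=(3.020, 1.051)
t=4.600: state=(3.355, 1.189)
t=4.800: state=(3.664, 1.396)
t=5.000: state=(3.901, 1.694)
t=5.200: state=(4.008, 2.098)
t=5.400: state=(3.933, 2.605)
t=5.600: state=(3.654, 3.168)
t=5.800: state=(3.211, 3.690)
t=6.000: state=(2.694, 4.061)
t=6.160: state=(2.295, 4.198)
largest grid value and its neighbours: x(5.220)=4.00970, x(5.230)=4.00970, x(5.240)=4.00923
parabola through these three points peaks at t≈5.225 with x≈4.00976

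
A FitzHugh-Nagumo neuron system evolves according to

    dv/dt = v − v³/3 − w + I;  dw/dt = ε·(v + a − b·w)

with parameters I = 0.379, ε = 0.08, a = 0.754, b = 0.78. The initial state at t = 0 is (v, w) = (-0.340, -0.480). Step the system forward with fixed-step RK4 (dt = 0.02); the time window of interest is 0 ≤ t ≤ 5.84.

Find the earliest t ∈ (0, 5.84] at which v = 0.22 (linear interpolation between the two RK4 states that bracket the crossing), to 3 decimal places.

t=0.000: state=(-0.340, -0.480)
step 1 (dt=0.02): k1=(0.532, 0.063), k2=(0.536, 0.063), k3=(0.536, 0.063), k4=(0.540, 0.064); state += dt/6·(k1+2k2+2k3+k4)
t=0.020: state=(-0.329, -0.479)
t=0.040: state=(-0.318, -0.477)
t=0.060: state=(-0.307, -0.476)
continuing one RK4 step at a time; state shown every 10 steps (Δt=0.2):
t=0.200: state=(-0.225, -0.467)
t=0.400: state=(-0.088, -0.451)
t=0.600: state=(0.074, -0.434)
t=0.740: state=(0.206, -0.420)
next step: t=0.760: state=(0.226, -0.418) — v has crossed 0.22
linear interpolation between t=0.740 (0.20606) and t=0.760 (0.22628) → t≈0.754

t = 0.754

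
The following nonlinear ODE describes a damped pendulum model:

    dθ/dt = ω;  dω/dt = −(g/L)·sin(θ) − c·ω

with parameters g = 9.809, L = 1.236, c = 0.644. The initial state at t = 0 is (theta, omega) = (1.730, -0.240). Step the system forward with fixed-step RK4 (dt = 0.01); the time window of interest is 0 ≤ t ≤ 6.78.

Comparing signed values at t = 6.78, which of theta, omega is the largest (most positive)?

largest component: omega

t=0.000: state=(1.730, -0.240)
step 1 (dt=0.01): k1=(-0.240, -7.681), k2=(-0.278, -7.658), k3=(-0.278, -7.658), k4=(-0.317, -7.635); state += dt/6·(k1+2k2+2k3+k4)
t=0.010: state=(1.727, -0.317)
t=0.020: state=(1.724, -0.393)
t=0.030: state=(1.719, -0.468)
continuing one RK4 step at a time; state shown every 25 steps (Δt=0.25):
t=0.250: state=(1.441, -2.028)
t=0.500: state=(0.753, -3.339)
t=0.750: state=(-0.120, -3.376)
t=1.000: state=(-0.813, -2.004)
t=1.250: state=(-1.086, -0.177)
t=1.500: state=(-0.922, 1.423)
t=1.750: state=(-0.429, 2.364)
t=2.000: state=(0.169, 2.227)
t=2.250: state=(0.605, 1.162)
t=2.500: state=(0.727, -0.185)
t=2.750: state=(0.536, -1.266)
t=3.000: state=(0.149, -1.695)
t=3.250: state=(-0.245, -1.332)
t=3.500: state=(-0.474, -0.454)
t=3.750: state=(-0.468, 0.476)
t=4.000: state=(-0.264, 1.076)
t=4.250: state=(0.024, 1.130)
t=4.500: state=(0.259, 0.681)
t=4.750: state=(0.346, 0.008)
t=5.000: state=(0.271, -0.569)
t=5.250: state=(0.089, -0.817)
t=5.500: state=(-0.104, -0.672)
t=5.750: state=(-0.223, -0.254)
t=6.000: state=(-0.227, 0.210)
t=6.250: state=(-0.132, 0.516)
t=6.500: state=(0.007, 0.550)
t=6.750: state=(0.123, 0.339)
t=6.780: state=(0.132, 0.302)
compare at T: theta=0.132, omega=0.302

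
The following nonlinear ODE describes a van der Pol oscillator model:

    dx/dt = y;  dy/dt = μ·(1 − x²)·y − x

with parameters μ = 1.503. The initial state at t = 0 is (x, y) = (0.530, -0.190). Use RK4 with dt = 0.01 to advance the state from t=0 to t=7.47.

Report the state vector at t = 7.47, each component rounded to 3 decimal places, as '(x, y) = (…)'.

t=0.000: state=(0.530, -0.190)
step 1 (dt=0.01): k1=(-0.190, -0.735), k2=(-0.194, -0.739), k3=(-0.194, -0.739), k4=(-0.197, -0.742); state += dt/6·(k1+2k2+2k3+k4)
t=0.010: state=(0.528, -0.197)
t=0.020: state=(0.526, -0.205)
t=0.030: state=(0.524, -0.212)
continuing one RK4 step at a time; state shown every 25 steps (Δt=0.25):
t=0.250: state=(0.458, -0.397)
t=0.500: state=(0.327, -0.662)
t=0.750: state=(0.119, -1.015)
t=1.000: state=(-0.190, -1.469)
t=1.250: state=(-0.614, -1.896)
t=1.500: state=(-1.099, -1.862)
t=1.750: state=(-1.484, -1.141)
t=2.000: state=(-1.664, -0.343)
t=2.250: state=(-1.684, 0.132)
t=2.500: state=(-1.618, 0.374)
t=2.750: state=(-1.505, 0.521)
t=3.000: state=(-1.359, 0.649)
t=3.250: state=(-1.178, 0.801)
t=3.500: state=(-0.953, 1.021)
t=3.750: state=(-0.657, 1.377)
t=4.000: state=(-0.243, 1.980)
t=4.250: state=(0.357, 2.842)
t=4.500: state=(1.133, 3.118)
t=4.750: state=(1.759, 1.691)
t=5.000: state=(1.992, 0.332)
t=5.250: state=(1.997, -0.193)
t=5.500: state=(1.924, -0.369)
t=5.750: state=(1.821, -0.449)
t=6.000: state=(1.701, -0.511)
t=6.250: state=(1.565, -0.579)
t=6.500: state=(1.410, -0.668)
t=6.750: state=(1.228, -0.795)
t=7.000: state=(1.006, -0.992)
t=7.250: state=(0.721, -1.315)
t=7.470: state=(0.384, -1.786)

(x, y) = (0.384, -1.786)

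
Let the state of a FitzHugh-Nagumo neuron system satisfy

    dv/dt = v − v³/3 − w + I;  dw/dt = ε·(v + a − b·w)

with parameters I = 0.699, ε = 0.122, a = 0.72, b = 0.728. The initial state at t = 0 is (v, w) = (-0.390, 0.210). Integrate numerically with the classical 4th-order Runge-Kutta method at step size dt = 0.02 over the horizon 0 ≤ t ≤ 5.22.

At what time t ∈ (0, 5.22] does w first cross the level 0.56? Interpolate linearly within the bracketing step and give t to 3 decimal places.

t = 3.711

t=0.000: state=(-0.390, 0.210)
step 1 (dt=0.02): k1=(0.119, 0.022), k2=(0.120, 0.022), k3=(0.120, 0.022), k4=(0.120, 0.022); state += dt/6·(k1+2k2+2k3+k4)
t=0.020: state=(-0.388, 0.210)
t=0.040: state=(-0.385, 0.211)
t=0.060: state=(-0.383, 0.211)
continuing one RK4 step at a time; state shown every 10 steps (Δt=0.2):
t=0.200: state=(-0.365, 0.215)
t=0.400: state=(-0.335, 0.220)
t=0.600: state=(-0.302, 0.226)
t=0.800: state=(-0.263, 0.232)
t=1.000: state=(-0.217, 0.240)
t=1.200: state=(-0.164, 0.248)
t=1.400: state=(-0.101, 0.258)
t=1.600: state=(-0.027, 0.269)
t=1.800: state=(0.060, 0.282)
t=2.000: state=(0.164, 0.298)
t=2.200: state=(0.287, 0.315)
t=2.400: state=(0.430, 0.336)
t=2.600: state=(0.593, 0.359)
t=2.800: state=(0.773, 0.387)
t=3.000: state=(0.962, 0.419)
t=3.200: state=(1.146, 0.454)
t=3.400: state=(1.313, 0.493)
t=3.600: state=(1.449, 0.536)
t=3.700: state=(1.505, 0.558)
next step: t=3.720: state=(1.515, 0.562) — w has crossed 0.56
linear interpolation between t=3.700 (0.55753) and t=3.720 (0.56198) → t≈3.711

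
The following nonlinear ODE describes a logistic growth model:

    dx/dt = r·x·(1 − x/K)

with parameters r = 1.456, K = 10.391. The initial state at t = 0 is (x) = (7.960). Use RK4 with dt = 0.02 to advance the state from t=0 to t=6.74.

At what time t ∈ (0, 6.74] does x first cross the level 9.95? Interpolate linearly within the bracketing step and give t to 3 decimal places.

t=0.000: state=(7.960)
step 1 (dt=0.02): k1=(2.711), k2=(2.690), k3=(2.691), k4=(2.669); state += dt/6·(k1+2k2+2k3+k4)
t=0.020: state=(8.014)
t=0.040: state=(8.067)
t=0.060: state=(8.119)
continuing one RK4 step at a time; state shown every 25 steps (Δt=0.5):
t=0.500: state=(9.056)
t=1.000: state=(9.700)
t=1.320: state=(9.947)
next step: t=1.340: state=(9.959) — x has crossed 9.95
linear interpolation between t=1.320 (9.94651) and t=1.340 (9.95873) → t≈1.326

t = 1.326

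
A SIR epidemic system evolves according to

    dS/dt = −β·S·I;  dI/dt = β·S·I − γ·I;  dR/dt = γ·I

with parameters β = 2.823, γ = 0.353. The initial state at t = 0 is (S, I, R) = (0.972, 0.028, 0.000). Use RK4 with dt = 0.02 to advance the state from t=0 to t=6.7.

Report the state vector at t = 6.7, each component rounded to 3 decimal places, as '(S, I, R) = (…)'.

t=0.000: state=(0.972, 0.028, 0.000)
step 1 (dt=0.02): k1=(-0.077, 0.067, 0.010), k2=(-0.079, 0.068, 0.010), k3=(-0.079, 0.069, 0.010), k4=(-0.080, 0.070, 0.010); state += dt/6·(k1+2k2+2k3+k4)
t=0.020: state=(0.970, 0.029, 0.000)
t=0.040: state=(0.969, 0.031, 0.000)
t=0.060: state=(0.967, 0.032, 0.001)
continuing one RK4 step at a time; state shown every 25 steps (Δt=0.5):
t=0.500: state=(0.902, 0.089, 0.009)
t=1.000: state=(0.725, 0.238, 0.037)
t=1.500: state=(0.444, 0.458, 0.098)
t=2.000: state=(0.207, 0.600, 0.194)
t=2.500: state=(0.087, 0.611, 0.302)
t=3.000: state=(0.038, 0.557, 0.405)
t=3.500: state=(0.018, 0.484, 0.497)
t=4.000: state=(0.010, 0.414, 0.577)
t=4.500: state=(0.006, 0.350, 0.644)
t=5.000: state=(0.004, 0.296, 0.701)
t=5.500: state=(0.002, 0.249, 0.749)
t=6.000: state=(0.002, 0.209, 0.789)
t=6.500: state=(0.001, 0.176, 0.823)
t=6.700: state=(0.001, 0.164, 0.835)

(S, I, R) = (0.001, 0.164, 0.835)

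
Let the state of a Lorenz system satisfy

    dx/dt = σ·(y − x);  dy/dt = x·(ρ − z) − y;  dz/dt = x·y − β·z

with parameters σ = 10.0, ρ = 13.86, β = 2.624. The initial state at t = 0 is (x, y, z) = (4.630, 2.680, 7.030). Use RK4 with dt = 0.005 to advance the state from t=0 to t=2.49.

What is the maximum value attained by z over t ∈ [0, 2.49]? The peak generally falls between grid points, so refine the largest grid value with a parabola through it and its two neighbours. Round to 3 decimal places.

t=0.000: state=(4.630, 2.680, 7.030)
step 1 (dt=0.005): k1=(-19.500, 28.943, -6.038), k2=(-18.289, 28.607, -5.798), k3=(-18.328, 28.626, -5.795), k4=(-17.152, 28.305, -5.558); state += dt/6·(k1+2k2+2k3+k4)
t=0.005: state=(4.538, 2.823, 7.001)
t=0.010: state=(4.458, 2.963, 6.974)
t=0.015: state=(4.389, 3.101, 6.950)
continuing one RK4 step at a time; state shown every 20 steps (Δt=0.1):
t=0.100: state=(4.361, 5.253, 6.922)
t=0.200: state=(5.864, 7.809, 8.283)
t=0.300: state=(7.851, 9.604, 11.812)
t=0.400: state=(8.734, 8.498, 16.030)
t=0.500: state=(7.399, 5.246, 17.285)
t=0.600: state=(5.158, 3.128, 15.506)
t=0.700: state=(3.638, 2.653, 12.978)
t=0.800: state=(3.125, 3.033, 10.794)
t=0.900: state=(3.372, 3.934, 9.279)
t=1.000: state=(4.219, 5.342, 8.679)
t=1.100: state=(5.577, 7.121, 9.387)
t=1.200: state=(7.115, 8.492, 11.694)
t=1.300: state=(7.958, 8.104, 14.702)
t=1.400: state=(7.324, 6.023, 16.148)
t=1.500: state=(5.770, 4.187, 15.302)
t=1.600: state=(4.467, 3.518, 13.436)
t=1.700: state=(3.905, 3.714, 11.624)
t=1.800: state=(4.034, 4.460, 10.343)
t=1.900: state=(4.712, 5.619, 9.888)
t=2.000: state=(5.777, 6.943, 10.530)
t=2.100: state=(6.873, 7.786, 12.287)
t=2.200: state=(7.373, 7.378, 14.327)
t=2.300: state=(6.873, 5.947, 15.245)
t=2.400: state=(5.782, 4.664, 14.640)
t=2.490: state=(4.919, 4.172, 13.415)
largest grid value and its neighbours: z(0.475)=17.34113, z(0.480)=17.34802, z(0.485)=17.34559
parabola through these three points peaks at t≈0.481 with z≈17.34829

max z = 17.348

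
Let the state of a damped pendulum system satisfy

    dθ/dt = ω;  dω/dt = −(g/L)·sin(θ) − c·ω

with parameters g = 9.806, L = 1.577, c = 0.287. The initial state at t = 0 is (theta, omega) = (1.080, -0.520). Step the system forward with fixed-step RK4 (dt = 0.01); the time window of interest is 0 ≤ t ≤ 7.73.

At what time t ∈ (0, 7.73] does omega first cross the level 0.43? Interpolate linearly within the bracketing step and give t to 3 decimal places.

t=0.000: state=(1.080, -0.520)
step 1 (dt=0.01): k1=(-0.520, -5.335), k2=(-0.547, -5.320), k3=(-0.547, -5.319), k4=(-0.573, -5.304); state += dt/6·(k1+2k2+2k3+k4)
t=0.010: state=(1.075, -0.573)
t=0.020: state=(1.069, -0.626)
t=0.030: state=(1.062, -0.679)
continuing one RK4 step at a time; state shown every 25 steps (Δt=0.25):
t=0.250: state=(0.794, -1.709)
t=0.500: state=(0.271, -2.357)
t=0.750: state=(-0.311, -2.152)
t=1.000: state=(-0.744, -1.225)
t=1.250: state=(-0.901, -0.016)
t=1.340: state=(-0.883, 0.416)
next step: t=1.350: state=(-0.878, 0.463) — omega has crossed 0.43
linear interpolation between t=1.340 (0.41585) and t=1.350 (0.46253) → t≈1.343

t = 1.343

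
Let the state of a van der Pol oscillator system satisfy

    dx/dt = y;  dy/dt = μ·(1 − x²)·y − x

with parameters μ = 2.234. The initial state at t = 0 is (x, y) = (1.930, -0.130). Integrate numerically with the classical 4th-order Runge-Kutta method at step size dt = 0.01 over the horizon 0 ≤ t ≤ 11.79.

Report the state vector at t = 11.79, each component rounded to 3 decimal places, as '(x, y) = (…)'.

(x, y) = (-1.971, 0.259)

t=0.000: state=(1.930, -0.130)
step 1 (dt=0.01): k1=(-0.130, -1.139), k2=(-0.136, -1.104), k3=(-0.136, -1.105), k4=(-0.141, -1.072); state += dt/6·(k1+2k2+2k3+k4)
t=0.010: state=(1.929, -0.141)
t=0.020: state=(1.927, -0.151)
t=0.030: state=(1.926, -0.161)
continuing one RK4 step at a time; state shown every 50 steps (Δt=0.5):
t=0.500: state=(1.797, -0.331)
t=1.000: state=(1.614, -0.403)
t=1.500: state=(1.387, -0.518)
t=2.000: state=(1.074, -0.774)
t=2.500: state=(0.526, -1.601)
t=3.000: state=(-0.878, -4.094)
t=3.500: state=(-2.011, -0.256)
t=4.000: state=(-1.940, 0.285)
t=4.500: state=(-1.782, 0.344)
t=5.000: state=(-1.594, 0.412)
t=5.500: state=(-1.361, 0.535)
t=6.000: state=(-1.035, 0.816)
t=6.500: state=(-0.444, 1.765)
t=7.000: state=(1.078, 4.064)
t=7.500: state=(2.019, 0.100)
t=8.000: state=(1.926, -0.293)
t=8.500: state=(1.765, -0.350)
t=9.000: state=(1.574, -0.421)
t=9.500: state=(1.334, -0.552)
t=10.000: state=(0.994, -0.863)
t=10.500: state=(0.353, -1.955)
t=11.000: state=(-1.272, -3.840)
t=11.500: state=(-2.021, 0.013)
t=11.790: state=(-1.971, 0.259)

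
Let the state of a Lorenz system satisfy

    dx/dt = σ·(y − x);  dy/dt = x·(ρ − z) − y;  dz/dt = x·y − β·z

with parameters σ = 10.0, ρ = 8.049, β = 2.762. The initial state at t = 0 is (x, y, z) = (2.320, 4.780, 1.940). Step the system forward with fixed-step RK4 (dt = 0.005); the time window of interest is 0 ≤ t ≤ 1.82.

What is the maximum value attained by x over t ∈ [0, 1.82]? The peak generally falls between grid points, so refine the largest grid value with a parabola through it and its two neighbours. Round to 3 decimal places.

max x = 6.980

t=0.000: state=(2.320, 4.780, 1.940)
step 1 (dt=0.005): k1=(24.600, 9.393, 5.731), k2=(24.220, 9.711, 6.042), k3=(24.237, 9.703, 6.037), k4=(23.873, 10.011, 6.346); state += dt/6·(k1+2k2+2k3+k4)
t=0.005: state=(2.441, 4.829, 1.970)
t=0.010: state=(2.559, 4.880, 2.003)
t=0.015: state=(2.673, 4.934, 2.040)
continuing one RK4 step at a time; state shown every 20 steps (Δt=0.1):
t=0.100: state=(4.339, 6.122, 3.119)
t=0.200: state=(5.973, 7.392, 5.508)
t=0.300: state=(6.932, 7.300, 8.478)
t=0.400: state=(6.595, 5.606, 10.340)
t=0.500: state=(5.246, 3.722, 10.233)
t=0.600: state=(3.848, 2.668, 8.988)
t=0.700: state=(2.955, 2.342, 7.535)
t=0.800: state=(2.582, 2.421, 6.277)
t=0.900: state=(2.589, 2.746, 5.338)
t=1.000: state=(2.871, 3.269, 4.764)
t=1.100: state=(3.371, 3.965, 4.602)
t=1.200: state=(4.037, 4.759, 4.914)
t=1.300: state=(4.763, 5.461, 5.718)
t=1.400: state=(5.352, 5.789, 6.865)
t=1.500: state=(5.570, 5.552, 7.955)
t=1.600: state=(5.328, 4.891, 8.538)
t=1.700: state=(4.783, 4.181, 8.473)
t=1.800: state=(4.211, 3.701, 7.958)
t=1.820: state=(4.113, 3.641, 7.827)
largest grid value and its neighbours: x(0.320)=6.97755, x(0.325)=6.97987, x(0.330)=6.97855
parabola through these three points peaks at t≈0.326 with x≈6.97990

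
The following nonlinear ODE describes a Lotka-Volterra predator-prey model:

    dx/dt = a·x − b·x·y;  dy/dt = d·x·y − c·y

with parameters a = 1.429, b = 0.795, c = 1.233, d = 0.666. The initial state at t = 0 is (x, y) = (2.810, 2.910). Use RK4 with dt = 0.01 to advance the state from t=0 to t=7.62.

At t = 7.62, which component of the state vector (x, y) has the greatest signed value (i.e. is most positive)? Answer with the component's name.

t=0.000: state=(2.810, 2.910)
step 1 (dt=0.01): k1=(-2.485, 1.858), k2=(-2.495, 1.840), k3=(-2.495, 1.840), k4=(-2.504, 1.821); state += dt/6·(k1+2k2+2k3+k4)
t=0.010: state=(2.785, 2.928)
t=0.020: state=(2.760, 2.946)
t=0.030: state=(2.735, 2.964)
continuing one RK4 step at a time; state shown every 25 steps (Δt=0.25):
t=0.250: state=(2.170, 3.236)
t=0.500: state=(1.620, 3.253)
t=0.750: state=(1.237, 3.025)
t=1.000: state=(1.002, 2.673)
t=1.250: state=(0.875, 2.293)
t=1.500: state=(0.822, 1.939)
t=1.750: state=(0.824, 1.633)
t=2.000: state=(0.874, 1.381)
t=2.250: state=(0.969, 1.182)
t=2.500: state=(1.113, 1.032)
t=2.750: state=(1.310, 0.927)
t=3.000: state=(1.568, 0.865)
t=3.250: state=(1.893, 0.847)
t=3.500: state=(2.281, 0.880)
t=3.750: state=(2.714, 0.980)
t=4.000: state=(3.138, 1.172)
t=4.250: state=(3.449, 1.494)
t=4.500: state=(3.504, 1.967)
t=4.750: state=(3.202, 2.539)
t=5.000: state=(2.622, 3.037)
t=5.250: state=(1.992, 3.273)
t=5.500: state=(1.489, 3.205)
t=5.750: state=(1.154, 2.928)
t=6.000: state=(0.955, 2.560)
t=6.250: state=(0.852, 2.184)
t=6.500: state=(0.817, 1.843)
t=6.750: state=(0.834, 1.552)
t=7.000: state=(0.898, 1.317)
t=7.250: state=(1.007, 1.133)
t=7.500: state=(1.165, 0.997)
t=7.620: state=(1.261, 0.947)
compare at T: x=1.261, y=0.947

largest component: x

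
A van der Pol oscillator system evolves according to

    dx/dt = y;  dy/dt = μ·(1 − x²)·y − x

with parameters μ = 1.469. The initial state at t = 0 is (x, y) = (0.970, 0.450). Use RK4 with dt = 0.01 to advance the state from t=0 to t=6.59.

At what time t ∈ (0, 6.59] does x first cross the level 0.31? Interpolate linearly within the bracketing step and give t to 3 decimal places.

t=0.000: state=(0.970, 0.450)
step 1 (dt=0.01): k1=(0.450, -0.931), k2=(0.445, -0.936), k3=(0.445, -0.936), k4=(0.441, -0.942); state += dt/6·(k1+2k2+2k3+k4)
t=0.010: state=(0.974, 0.441)
t=0.020: state=(0.979, 0.431)
t=0.030: state=(0.983, 0.422)
continuing one RK4 step at a time; state shown every 25 steps (Δt=0.25):
t=0.250: state=(1.051, 0.193)
t=0.500: state=(1.066, -0.075)
t=0.750: state=(1.015, -0.330)
t=1.000: state=(0.901, -0.585)
t=1.250: state=(0.719, -0.880)
t=1.500: state=(0.452, -1.284)
t=1.600: state=(0.313, -1.496)
next step: t=1.610: state=(0.298, -1.519) — x has crossed 0.31
linear interpolation between t=1.600 (0.31298) and t=1.610 (0.29790) → t≈1.602

t = 1.602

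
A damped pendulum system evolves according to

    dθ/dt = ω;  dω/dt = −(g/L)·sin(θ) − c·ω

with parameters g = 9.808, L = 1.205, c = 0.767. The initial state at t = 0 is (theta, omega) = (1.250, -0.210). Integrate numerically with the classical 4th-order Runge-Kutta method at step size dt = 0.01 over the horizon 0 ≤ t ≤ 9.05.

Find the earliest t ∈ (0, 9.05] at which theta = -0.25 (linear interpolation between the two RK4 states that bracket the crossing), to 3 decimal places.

t = 0.745

t=0.000: state=(1.250, -0.210)
step 1 (dt=0.01): k1=(-0.210, -7.563), k2=(-0.248, -7.531), k3=(-0.248, -7.531), k4=(-0.285, -7.499); state += dt/6·(k1+2k2+2k3+k4)
t=0.010: state=(1.248, -0.285)
t=0.020: state=(1.244, -0.360)
t=0.030: state=(1.240, -0.434)
continuing one RK4 step at a time; state shown every 50 steps (Δt=0.5):
t=0.500: state=(0.389, -2.696)
t=0.740: state=(-0.239, -2.345)
next step: t=0.750: state=(-0.262, -2.307) — theta has crossed -0.25
linear interpolation between t=0.740 (-0.23900) and t=0.750 (-0.26226) → t≈0.745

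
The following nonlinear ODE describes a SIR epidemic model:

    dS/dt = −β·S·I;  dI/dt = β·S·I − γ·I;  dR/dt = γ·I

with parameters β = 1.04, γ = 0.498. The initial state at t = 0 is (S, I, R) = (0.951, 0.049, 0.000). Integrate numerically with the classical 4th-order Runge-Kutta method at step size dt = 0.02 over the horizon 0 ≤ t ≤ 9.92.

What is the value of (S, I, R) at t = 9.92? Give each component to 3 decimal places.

t=0.000: state=(0.951, 0.049, 0.000)
step 1 (dt=0.02): k1=(-0.048, 0.024, 0.024), k2=(-0.049, 0.024, 0.025), k3=(-0.049, 0.024, 0.025), k4=(-0.049, 0.024, 0.025); state += dt/6·(k1+2k2+2k3+k4)
t=0.020: state=(0.950, 0.049, 0.000)
t=0.040: state=(0.949, 0.050, 0.001)
t=0.060: state=(0.948, 0.050, 0.001)
continuing one RK4 step at a time; state shown every 25 steps (Δt=0.5):
t=0.500: state=(0.924, 0.062, 0.014)
t=1.000: state=(0.891, 0.078, 0.031)
t=1.500: state=(0.852, 0.095, 0.053)
t=2.000: state=(0.807, 0.115, 0.079)
t=2.500: state=(0.756, 0.134, 0.110)
t=3.000: state=(0.702, 0.153, 0.145)
t=3.500: state=(0.645, 0.169, 0.186)
t=4.000: state=(0.589, 0.182, 0.229)
t=4.500: state=(0.535, 0.190, 0.276)
t=5.000: state=(0.484, 0.193, 0.323)
t=5.500: state=(0.438, 0.191, 0.371)
t=6.000: state=(0.397, 0.185, 0.418)
t=6.500: state=(0.362, 0.175, 0.463)
t=7.000: state=(0.331, 0.164, 0.505)
t=7.500: state=(0.305, 0.151, 0.544)
t=8.000: state=(0.283, 0.137, 0.580)
t=8.500: state=(0.265, 0.123, 0.612)
t=9.000: state=(0.249, 0.110, 0.641)
t=9.500: state=(0.236, 0.097, 0.667)
t=9.920: state=(0.227, 0.087, 0.686)

(S, I, R) = (0.227, 0.087, 0.686)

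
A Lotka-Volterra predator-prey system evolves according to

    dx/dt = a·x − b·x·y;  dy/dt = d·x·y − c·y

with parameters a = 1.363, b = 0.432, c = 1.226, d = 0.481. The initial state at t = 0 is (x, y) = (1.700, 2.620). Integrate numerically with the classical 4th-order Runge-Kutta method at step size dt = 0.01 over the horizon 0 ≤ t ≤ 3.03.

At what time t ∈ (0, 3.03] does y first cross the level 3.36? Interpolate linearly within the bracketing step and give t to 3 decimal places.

t = 2.354

t=0.000: state=(1.700, 2.620)
step 1 (dt=0.01): k1=(0.393, -1.070), k2=(0.397, -1.065), k3=(0.397, -1.065), k4=(0.402, -1.060); state += dt/6·(k1+2k2+2k3+k4)
t=0.010: state=(1.704, 2.609)
t=0.020: state=(1.708, 2.599)
t=0.030: state=(1.712, 2.588)
continuing one RK4 step at a time; state shown every 10 steps (Δt=0.1):
t=0.100: state=(1.744, 2.518)
t=0.200: state=(1.796, 2.425)
t=0.300: state=(1.857, 2.342)
t=0.400: state=(1.926, 2.269)
t=0.500: state=(2.004, 2.206)
t=0.600: state=(2.091, 2.154)
t=0.700: state=(2.185, 2.111)
t=0.800: state=(2.288, 2.080)
t=0.900: state=(2.398, 2.059)
t=1.000: state=(2.514, 2.050)
t=1.100: state=(2.637, 2.053)
t=1.200: state=(2.765, 2.068)
t=1.300: state=(2.896, 2.096)
t=1.400: state=(3.029, 2.138)
t=1.500: state=(3.162, 2.195)
t=1.600: state=(3.291, 2.268)
t=1.700: state=(3.413, 2.357)
t=1.800: state=(3.525, 2.464)
t=1.900: state=(3.622, 2.589)
t=2.000: state=(3.701, 2.731)
t=2.100: state=(3.756, 2.891)
t=2.200: state=(3.785, 3.066)
t=2.300: state=(3.784, 3.254)
t=2.350: state=(3.772, 3.352)
next step: t=2.360: state=(3.769, 3.372) — y has crossed 3.36
linear interpolation between t=2.350 (3.35211) and t=2.360 (3.37187) → t≈2.354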